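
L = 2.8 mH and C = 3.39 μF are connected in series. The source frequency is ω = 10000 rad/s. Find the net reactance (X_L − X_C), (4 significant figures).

-1.499 Ω

X_L = ωL = 28.00 Ω
X_C = 1/(ωC) = 29.50 Ω
X = 28.00 − 29.50 = -1.499 Ω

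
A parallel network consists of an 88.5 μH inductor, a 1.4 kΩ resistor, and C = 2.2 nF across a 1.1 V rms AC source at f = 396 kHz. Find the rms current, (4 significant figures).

ω = 2πf = 2.488e+06 rad/s
X_L = ωL = 220.2 Ω
X_C = 1/(ωC) = 182.7 Ω
Parallel: admittances add. Y = 1/R + 1/(jωL) + jωC
Y = (0.0007143 + j0.0009326) S
|Y| = 0.001175 S → |Z| = 1/|Y| = 851.3 Ω, ∠Z = −∠Y = -52.55°
I = V/|Z| = 1.1/851.3 = 1.292 mA

1.292 mA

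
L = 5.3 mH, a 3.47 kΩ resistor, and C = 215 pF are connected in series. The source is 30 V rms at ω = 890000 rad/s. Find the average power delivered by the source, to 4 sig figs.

253.9 mW

X_L = ωL = 4717 Ω
X_C = 1/(ωC) = 5226 Ω
Net reactance X = X_L − X_C = -509.0 Ω
Z = 3470 − j509.0 Ω
|Z| = √(3470² + 509.0²) = 3507 Ω
∠Z = arctan(-509.0/3470) = -8.345°
I = V/|Z| = 8.554 mA
P = VI cos φ = 30 × 0.008554 × cos(-8.345°) = 253.9 mW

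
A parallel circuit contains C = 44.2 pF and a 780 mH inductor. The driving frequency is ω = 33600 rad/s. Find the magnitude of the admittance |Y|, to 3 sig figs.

X_L = ωL = 26200 Ω
X_C = 1/(ωC) = 673000 Ω
Parallel: admittances add. Y = 1/(jωL) + jωC
Y = (0 − j3.67e-05) S
|Y| = 3.67e-05 S → |Z| = 1/|Y| = 27300 Ω, ∠Z = −∠Y = 90.0°

36.7 μS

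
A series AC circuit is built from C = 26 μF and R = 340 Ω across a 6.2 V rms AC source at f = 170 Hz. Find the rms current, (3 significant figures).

ω = 2πf = 1068 rad/s
X_C = 1/(ωC) = 36.0 Ω
Z = 340 − j36.0 Ω
|Z| = √(340² + 36.0²) = 342 Ω
I = V/|Z| = 6.2/342 = 18.1 mA

18.1 mA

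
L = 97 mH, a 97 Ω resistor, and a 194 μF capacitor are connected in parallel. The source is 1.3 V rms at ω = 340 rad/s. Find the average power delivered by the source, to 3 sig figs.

17.4 mW

X_L = ωL = 33.0 Ω
X_C = 1/(ωC) = 15.2 Ω
Parallel: admittances add. Y = 1/R + 1/(jωL) + jωC
Y = (0.0103 + j0.0356) S
|Y| = 0.0371 S → |Z| = 1/|Y| = 27.0 Ω, ∠Z = −∠Y = -73.9°
I = V/|Z| = 48.2 mA
P = VI cos φ = 1.3 × 0.0482 × cos(-73.9°) = 17.4 mW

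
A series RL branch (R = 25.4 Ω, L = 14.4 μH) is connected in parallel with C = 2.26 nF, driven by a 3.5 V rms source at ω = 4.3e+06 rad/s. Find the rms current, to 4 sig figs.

24.50 mA

X_L = ωL = 61.92 Ω
X_C = 1/(ωC) = 102.9 Ω
Branch 1 (R+jX_L): Z₁ = 25.40 + j61.92 Ω, |Z₁| = 66.93 Ω
Branch 2 (−jX_C): Z₂ = −j102.9 Ω
Parallel: Z = Z₁Z₂/(Z₁+Z₂), |Z| = 142.8 Ω, ∠Z = 35.91°
I = V/|Z| = 3.5/142.8 = 24.50 mA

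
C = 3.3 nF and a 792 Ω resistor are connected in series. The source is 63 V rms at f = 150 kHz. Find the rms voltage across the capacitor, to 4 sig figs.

ω = 2πf = 942500 rad/s
X_C = 1/(ωC) = 321.5 Ω
Z = 792.0 − j321.5 Ω
|Z| = √(792.0² + 321.5²) = 854.8 Ω
I = V/|Z| = 73.70 mA
V_C = I·|Z_C| = 0.07370 × 321.5 = 23.70 V

23.70 V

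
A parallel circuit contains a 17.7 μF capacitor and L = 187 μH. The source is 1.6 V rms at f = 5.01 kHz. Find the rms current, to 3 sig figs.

620 mA

ω = 2πf = 31480 rad/s
X_L = ωL = 5.89 Ω
X_C = 1/(ωC) = 1.79 Ω
Parallel: admittances add. Y = 1/(jωL) + jωC
Y = (0 + j0.387) S
|Y| = 0.387 S → |Z| = 1/|Y| = 2.58 Ω, ∠Z = −∠Y = -90.0°
I = V/|Z| = 1.6/2.58 = 620 mA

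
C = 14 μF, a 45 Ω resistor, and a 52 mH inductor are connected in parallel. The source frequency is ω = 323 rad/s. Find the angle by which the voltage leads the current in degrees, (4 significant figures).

X_L = ωL = 16.80 Ω
X_C = 1/(ωC) = 221.1 Ω
Parallel: admittances add. Y = 1/R + 1/(jωL) + jωC
Y = (0.02222 − j0.05502) S
|Y| = 0.05933 S → |Z| = 1/|Y| = 16.85 Ω, ∠Z = −∠Y = 68.01°

68.01°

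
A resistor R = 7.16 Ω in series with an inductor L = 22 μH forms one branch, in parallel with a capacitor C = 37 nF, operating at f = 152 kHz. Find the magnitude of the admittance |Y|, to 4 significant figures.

ω = 2πf = 955000 rad/s
X_L = ωL = 21.01 Ω
X_C = 1/(ωC) = 28.30 Ω
Branch 1 (R+jX_L): Z₁ = 7.160 + j21.01 Ω, |Z₁| = 22.20 Ω
Branch 2 (−jX_C): Z₂ = −j28.30 Ω
Parallel: Z = Z₁Z₂/(Z₁+Z₂), |Z| = 61.48 Ω, ∠Z = 26.69°
|Y| = 1/|Z| = 16.26 mS

16.26 mS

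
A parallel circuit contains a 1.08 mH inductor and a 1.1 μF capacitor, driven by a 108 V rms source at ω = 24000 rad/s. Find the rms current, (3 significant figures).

1.32 A

X_L = ωL = 25.9 Ω
X_C = 1/(ωC) = 37.9 Ω
Parallel: admittances add. Y = 1/(jωL) + jωC
Y = (0 − j0.0122) S
|Y| = 0.0122 S → |Z| = 1/|Y| = 82.1 Ω, ∠Z = −∠Y = 90.0°
I = V/|Z| = 108/82.1 = 1.32 A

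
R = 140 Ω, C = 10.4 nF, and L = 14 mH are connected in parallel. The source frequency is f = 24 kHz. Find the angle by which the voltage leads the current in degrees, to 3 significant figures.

ω = 2πf = 150800 rad/s
X_L = ωL = 2110 Ω
X_C = 1/(ωC) = 638 Ω
Parallel: admittances add. Y = 1/R + 1/(jωL) + jωC
Y = (0.00714 + j0.00109) S
|Y| = 0.00723 S → |Z| = 1/|Y| = 138 Ω, ∠Z = −∠Y = -8.71°

-8.71°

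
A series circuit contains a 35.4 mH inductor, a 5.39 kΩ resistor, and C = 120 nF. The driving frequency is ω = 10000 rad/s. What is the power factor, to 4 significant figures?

X_L = ωL = 354.0 Ω
X_C = 1/(ωC) = 833.3 Ω
Net reactance X = X_L − X_C = -479.3 Ω
Z = 5390 − j479.3 Ω
|Z| = √(5390² + 479.3²) = 5411 Ω
∠Z = arctan(-479.3/5390) = -5.082°
cos φ = cos(-5.082°) = 0.9961

0.9961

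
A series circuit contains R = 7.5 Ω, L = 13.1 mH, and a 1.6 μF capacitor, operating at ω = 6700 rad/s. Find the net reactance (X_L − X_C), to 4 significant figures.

X_L = ωL = 87.77 Ω
X_C = 1/(ωC) = 93.28 Ω
X = 87.77 − 93.28 = -5.514 Ω

-5.514 Ω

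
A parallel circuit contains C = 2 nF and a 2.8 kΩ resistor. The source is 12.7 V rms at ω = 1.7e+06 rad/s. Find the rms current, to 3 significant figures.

43.4 mA

X_C = 1/(ωC) = 294 Ω
Parallel: admittances add. Y = 1/R + jωC
Y = (0.000357 + j0.00340) S
|Y| = 0.00342 S → |Z| = 1/|Y| = 293 Ω, ∠Z = −∠Y = -84.0°
I = V/|Z| = 12.7/293 = 43.4 mA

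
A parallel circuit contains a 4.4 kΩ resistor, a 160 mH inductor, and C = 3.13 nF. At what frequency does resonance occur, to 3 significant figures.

7.11 kHz

ω₀ = 1/√(LC) = 1/√(0.16 × 3.13e-09) = 44690 rad/s
f₀ = ω₀/(2π) = 7.11 kHz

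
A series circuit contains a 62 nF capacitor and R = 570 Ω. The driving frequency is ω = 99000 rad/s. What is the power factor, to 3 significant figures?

0.961

X_C = 1/(ωC) = 163 Ω
Z = 570 − j163 Ω
|Z| = √(570² + 163²) = 593 Ω
∠Z = arctan(-163/570) = -16.0°
cos φ = cos(-16.0°) = 0.961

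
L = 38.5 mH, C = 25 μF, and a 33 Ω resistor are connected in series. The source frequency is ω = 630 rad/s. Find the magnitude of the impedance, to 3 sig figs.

51.3 Ω

X_L = ωL = 24.3 Ω
X_C = 1/(ωC) = 63.5 Ω
Net reactance X = X_L − X_C = -39.2 Ω
Z = 33.0 − j39.2 Ω
|Z| = √(33.0² + 39.2²) = 51.3 Ω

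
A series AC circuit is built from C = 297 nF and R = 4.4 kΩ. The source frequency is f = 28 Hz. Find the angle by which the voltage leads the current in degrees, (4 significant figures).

-77.05°

ω = 2πf = 175.9 rad/s
X_C = 1/(ωC) = 19140 Ω
Z = 4400 − j19140 Ω
|Z| = √(4400² + 19140²) = 19640 Ω
∠Z = arctan(-19140/4400) = -77.05°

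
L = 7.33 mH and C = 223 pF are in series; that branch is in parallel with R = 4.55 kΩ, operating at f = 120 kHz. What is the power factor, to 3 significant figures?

ω = 2πf = 754000 rad/s
X_L = ωL = 5530 Ω
X_C = 1/(ωC) = 5950 Ω
Branch 1: Z₁ = R = 4550 Ω
Branch 2 (series LC): Z₂ = j(X_L − X_C) = −j421 Ω
Parallel: Z = Z₁Z₂/(Z₁+Z₂), |Z| = 419 Ω, ∠Z = -84.7°
cos φ = cos(-84.7°) = 0.0921

0.0921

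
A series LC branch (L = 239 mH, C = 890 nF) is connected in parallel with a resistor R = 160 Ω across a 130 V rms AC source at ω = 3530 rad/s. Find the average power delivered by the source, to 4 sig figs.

105.6 W

X_L = ωL = 843.7 Ω
X_C = 1/(ωC) = 318.3 Ω
Branch 1: Z₁ = R = 160.0 Ω
Branch 2 (series LC): Z₂ = j(X_L − X_C) = j525.4 Ω
Parallel: Z = Z₁Z₂/(Z₁+Z₂), |Z| = 153.1 Ω, ∠Z = 16.94°
I = V/|Z| = 849.3 mA
P = VI cos φ = 130 × 0.8493 × cos(16.94°) = 105.6 W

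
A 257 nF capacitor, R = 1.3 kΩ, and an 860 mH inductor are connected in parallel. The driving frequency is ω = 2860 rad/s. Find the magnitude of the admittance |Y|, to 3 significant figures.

X_L = ωL = 2460 Ω
X_C = 1/(ωC) = 1360 Ω
Parallel: admittances add. Y = 1/R + 1/(jωL) + jωC
Y = (0.000769 + j0.000328) S
|Y| = 0.000836 S → |Z| = 1/|Y| = 1200 Ω, ∠Z = −∠Y = -23.1°

836 μS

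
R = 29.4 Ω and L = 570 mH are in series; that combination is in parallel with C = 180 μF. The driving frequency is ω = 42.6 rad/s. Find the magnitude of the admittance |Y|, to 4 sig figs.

X_L = ωL = 24.28 Ω
X_C = 1/(ωC) = 130.4 Ω
Branch 1 (R+jX_L): Z₁ = 29.40 + j24.28 Ω, |Z₁| = 38.13 Ω
Branch 2 (−jX_C): Z₂ = −j130.4 Ω
Parallel: Z = Z₁Z₂/(Z₁+Z₂), |Z| = 45.15 Ω, ∠Z = 24.07°
|Y| = 1/|Z| = 22.15 mS

22.15 mS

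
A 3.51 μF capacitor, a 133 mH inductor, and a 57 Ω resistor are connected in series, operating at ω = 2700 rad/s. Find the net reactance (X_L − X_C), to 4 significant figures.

X_L = ωL = 359.1 Ω
X_C = 1/(ωC) = 105.5 Ω
X = 359.1 − 105.5 = 253.6 Ω

253.6 Ω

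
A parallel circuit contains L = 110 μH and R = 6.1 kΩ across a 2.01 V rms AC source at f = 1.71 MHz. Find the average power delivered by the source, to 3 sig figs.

ω = 2πf = 1.074e+07 rad/s
X_L = ωL = 1180 Ω
Parallel: admittances add. Y = 1/R + 1/(jωL)
Y = (0.000164 − j0.000846) S
|Y| = 0.000862 S → |Z| = 1/|Y| = 1160 Ω, ∠Z = −∠Y = 79.0°
I = V/|Z| = 1.73 mA
P = VI cos φ = 2.01 × 0.00173 × cos(79.0°) = 662 μW

662 μW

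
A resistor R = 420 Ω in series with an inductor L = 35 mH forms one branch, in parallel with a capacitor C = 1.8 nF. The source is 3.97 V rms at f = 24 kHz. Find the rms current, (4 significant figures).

335.4 μA

ω = 2πf = 150800 rad/s
X_L = ωL = 5278 Ω
X_C = 1/(ωC) = 3684 Ω
Branch 1 (R+jX_L): Z₁ = 420.0 + j5278 Ω, |Z₁| = 5295 Ω
Branch 2 (−jX_C): Z₂ = −j3684 Ω
Parallel: Z = Z₁Z₂/(Z₁+Z₂), |Z| = 11840 Ω, ∠Z = -79.79°
I = V/|Z| = 3.97/11840 = 335.4 μA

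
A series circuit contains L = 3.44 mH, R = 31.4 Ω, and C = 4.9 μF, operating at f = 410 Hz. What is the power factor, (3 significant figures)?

0.408

ω = 2πf = 2576 rad/s
X_L = ωL = 8.86 Ω
X_C = 1/(ωC) = 79.2 Ω
Net reactance X = X_L − X_C = -70.4 Ω
Z = 31.4 − j70.4 Ω
|Z| = √(31.4² + 70.4²) = 77.0 Ω
∠Z = arctan(-70.4/31.4) = -65.9°
cos φ = cos(-65.9°) = 0.408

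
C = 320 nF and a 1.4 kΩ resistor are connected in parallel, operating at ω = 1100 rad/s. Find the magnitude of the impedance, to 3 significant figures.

X_C = 1/(ωC) = 2840 Ω
Parallel: admittances add. Y = 1/R + jωC
Y = (0.000714 + j0.000352) S
|Y| = 0.000796 S → |Z| = 1/|Y| = 1260 Ω, ∠Z = −∠Y = -26.2°

1260 Ω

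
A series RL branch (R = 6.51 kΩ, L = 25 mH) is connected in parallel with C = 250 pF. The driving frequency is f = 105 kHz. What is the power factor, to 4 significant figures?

ω = 2πf = 659700 rad/s
X_L = ωL = 16490 Ω
X_C = 1/(ωC) = 6063 Ω
Branch 1 (R+jX_L): Z₁ = 6510 + j16490 Ω, |Z₁| = 17730 Ω
Branch 2 (−jX_C): Z₂ = −j6063 Ω
Parallel: Z = Z₁Z₂/(Z₁+Z₂), |Z| = 8744 Ω, ∠Z = -79.57°
cos φ = cos(-79.57°) = 0.1810

0.1810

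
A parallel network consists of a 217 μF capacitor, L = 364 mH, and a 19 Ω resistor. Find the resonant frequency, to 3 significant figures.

17.9 Hz

ω₀ = 1/√(LC) = 1/√(0.364 × 0.000217) = 112.5 rad/s
f₀ = ω₀/(2π) = 17.9 Hz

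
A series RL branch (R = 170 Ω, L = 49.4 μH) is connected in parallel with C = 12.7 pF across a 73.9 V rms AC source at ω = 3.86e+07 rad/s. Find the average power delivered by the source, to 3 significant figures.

X_L = ωL = 1910 Ω
X_C = 1/(ωC) = 2040 Ω
Branch 1 (R+jX_L): Z₁ = 170 + j1910 Ω, |Z₁| = 1910 Ω
Branch 2 (−jX_C): Z₂ = −j2040 Ω
Parallel: Z = Z₁Z₂/(Z₁+Z₂), |Z| = 18100 Ω, ∠Z = 33.0°
I = V/|Z| = 4.09 mA
P = VI cos φ = 73.9 × 0.00409 × cos(33.0°) = 253 mW

253 mW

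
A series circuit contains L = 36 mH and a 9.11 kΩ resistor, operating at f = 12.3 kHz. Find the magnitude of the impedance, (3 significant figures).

ω = 2πf = 77280 rad/s
X_L = ωL = 2780 Ω
Z = 9110 + j2780 Ω
|Z| = √(9110² + 2780²) = 9530 Ω

9530 Ω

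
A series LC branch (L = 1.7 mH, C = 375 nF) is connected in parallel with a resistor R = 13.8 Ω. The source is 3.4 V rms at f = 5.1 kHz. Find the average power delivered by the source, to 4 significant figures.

837.7 mW

ω = 2πf = 32040 rad/s
X_L = ωL = 54.48 Ω
X_C = 1/(ωC) = 83.22 Ω
Branch 1: Z₁ = R = 13.80 Ω
Branch 2 (series LC): Z₂ = j(X_L − X_C) = −j28.74 Ω
Parallel: Z = Z₁Z₂/(Z₁+Z₂), |Z| = 12.44 Ω, ∠Z = -25.65°
I = V/|Z| = 273.3 mA
P = VI cos φ = 3.4 × 0.2733 × cos(-25.65°) = 837.7 mW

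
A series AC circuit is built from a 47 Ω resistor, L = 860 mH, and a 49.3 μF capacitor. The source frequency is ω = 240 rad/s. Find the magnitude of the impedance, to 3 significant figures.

131 Ω

X_L = ωL = 206 Ω
X_C = 1/(ωC) = 84.5 Ω
Net reactance X = X_L − X_C = 122 Ω
Z = 47.0 + j122 Ω
|Z| = √(47.0² + 122²) = 131 Ω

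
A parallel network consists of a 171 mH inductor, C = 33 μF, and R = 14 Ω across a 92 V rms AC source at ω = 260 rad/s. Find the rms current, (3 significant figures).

X_L = ωL = 44.5 Ω
X_C = 1/(ωC) = 117 Ω
Parallel: admittances add. Y = 1/R + 1/(jωL) + jωC
Y = (0.0714 − j0.0139) S
|Y| = 0.0728 S → |Z| = 1/|Y| = 13.7 Ω, ∠Z = −∠Y = 11.0°
I = V/|Z| = 92/13.7 = 6.69 A

6.69 A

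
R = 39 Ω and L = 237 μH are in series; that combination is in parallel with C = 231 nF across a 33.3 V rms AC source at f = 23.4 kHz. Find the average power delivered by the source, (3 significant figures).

15.8 W

ω = 2πf = 147000 rad/s
X_L = ωL = 34.8 Ω
X_C = 1/(ωC) = 29.4 Ω
Branch 1 (R+jX_L): Z₁ = 39.0 + j34.8 Ω, |Z₁| = 52.3 Ω
Branch 2 (−jX_C): Z₂ = −j29.4 Ω
Parallel: Z = Z₁Z₂/(Z₁+Z₂), |Z| = 39.1 Ω, ∠Z = -56.1°
I = V/|Z| = 851 mA
P = VI cos φ = 33.3 × 0.851 × cos(-56.1°) = 15.8 W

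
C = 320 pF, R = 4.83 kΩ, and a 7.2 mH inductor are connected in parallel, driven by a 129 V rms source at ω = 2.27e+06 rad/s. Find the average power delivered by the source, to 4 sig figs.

3.445 W

X_L = ωL = 16340 Ω
X_C = 1/(ωC) = 1377 Ω
Parallel: admittances add. Y = 1/R + 1/(jωL) + jωC
Y = (0.0002070 + j0.0006652) S
|Y| = 0.0006967 S → |Z| = 1/|Y| = 1435 Ω, ∠Z = −∠Y = -72.71°
I = V/|Z| = 89.87 mA
P = VI cos φ = 129 × 0.08987 × cos(-72.71°) = 3.445 W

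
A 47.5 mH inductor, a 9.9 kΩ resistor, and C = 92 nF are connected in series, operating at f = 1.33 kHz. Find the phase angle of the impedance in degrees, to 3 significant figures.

ω = 2πf = 8357 rad/s
X_L = ωL = 397 Ω
X_C = 1/(ωC) = 1300 Ω
Net reactance X = X_L − X_C = -904 Ω
Z = 9900 − j904 Ω
|Z| = √(9900² + 904²) = 9940 Ω
∠Z = arctan(-904/9900) = -5.22°

-5.22°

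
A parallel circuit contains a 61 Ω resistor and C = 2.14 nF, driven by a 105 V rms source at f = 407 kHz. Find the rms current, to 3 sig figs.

ω = 2πf = 2.557e+06 rad/s
X_C = 1/(ωC) = 183 Ω
Parallel: admittances add. Y = 1/R + jωC
Y = (0.0164 + j0.00547) S
|Y| = 0.0173 S → |Z| = 1/|Y| = 57.9 Ω, ∠Z = −∠Y = -18.5°
I = V/|Z| = 105/57.9 = 1.81 A

1.81 A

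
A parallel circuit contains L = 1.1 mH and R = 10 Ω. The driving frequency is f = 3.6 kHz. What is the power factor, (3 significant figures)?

0.928

ω = 2πf = 22620 rad/s
X_L = ωL = 24.9 Ω
Parallel: admittances add. Y = 1/R + 1/(jωL)
Y = (0.100 − j0.0402) S
|Y| = 0.108 S → |Z| = 1/|Y| = 9.28 Ω, ∠Z = −∠Y = 21.9°
cos φ = cos(21.9°) = 0.928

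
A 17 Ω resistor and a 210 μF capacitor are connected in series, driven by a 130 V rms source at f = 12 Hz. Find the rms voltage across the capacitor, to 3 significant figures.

126 V

ω = 2πf = 75.40 rad/s
X_C = 1/(ωC) = 63.2 Ω
Z = 17.0 − j63.2 Ω
|Z| = √(17.0² + 63.2²) = 65.4 Ω
I = V/|Z| = 1.99 A
V_C = I·|Z_C| = 1.99 × 63.2 = 126 V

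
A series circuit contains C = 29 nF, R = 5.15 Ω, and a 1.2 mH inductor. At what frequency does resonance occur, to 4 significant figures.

ω₀ = 1/√(LC) = 1/√(0.0012 × 2.9e-08) = 169500 rad/s
f₀ = ω₀/(2π) = 26.98 kHz

26.98 kHz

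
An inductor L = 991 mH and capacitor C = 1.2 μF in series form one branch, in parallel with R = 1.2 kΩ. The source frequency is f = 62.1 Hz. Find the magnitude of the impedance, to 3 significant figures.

990 Ω

ω = 2πf = 390.2 rad/s
X_L = ωL = 387 Ω
X_C = 1/(ωC) = 2140 Ω
Branch 1: Z₁ = R = 1200 Ω
Branch 2 (series LC): Z₂ = j(X_L − X_C) = −j1750 Ω
Parallel: Z = Z₁Z₂/(Z₁+Z₂), |Z| = 990 Ω, ∠Z = -34.5°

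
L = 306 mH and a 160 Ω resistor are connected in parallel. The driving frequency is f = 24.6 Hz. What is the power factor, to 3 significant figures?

0.283

ω = 2πf = 154.6 rad/s
X_L = ωL = 47.3 Ω
Parallel: admittances add. Y = 1/R + 1/(jωL)
Y = (0.00625 − j0.0211) S
|Y| = 0.0220 S → |Z| = 1/|Y| = 45.4 Ω, ∠Z = −∠Y = 73.5°
cos φ = cos(73.5°) = 0.283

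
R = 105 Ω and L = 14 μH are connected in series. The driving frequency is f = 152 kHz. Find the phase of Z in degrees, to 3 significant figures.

7.26°

ω = 2πf = 955000 rad/s
X_L = ωL = 13.4 Ω
Z = 105 + j13.4 Ω
|Z| = √(105² + 13.4²) = 106 Ω
∠Z = arctan(13.4/105) = 7.26°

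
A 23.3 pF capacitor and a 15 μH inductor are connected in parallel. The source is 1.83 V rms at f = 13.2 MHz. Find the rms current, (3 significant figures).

2.07 mA

ω = 2πf = 8.294e+07 rad/s
X_L = ωL = 1240 Ω
X_C = 1/(ωC) = 517 Ω
Parallel: admittances add. Y = 1/(jωL) + jωC
Y = (0 + j0.00113) S
|Y| = 0.00113 S → |Z| = 1/|Y| = 886 Ω, ∠Z = −∠Y = -90.0°
I = V/|Z| = 1.83/886 = 2.07 mA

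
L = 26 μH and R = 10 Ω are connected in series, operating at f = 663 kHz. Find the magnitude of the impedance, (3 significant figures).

ω = 2πf = 4.166e+06 rad/s
X_L = ωL = 108 Ω
Z = 10.0 + j108 Ω
|Z| = √(10.0² + 108²) = 109 Ω

109 Ω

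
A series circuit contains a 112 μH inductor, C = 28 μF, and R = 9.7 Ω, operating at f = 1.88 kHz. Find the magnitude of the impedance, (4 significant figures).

9.848 Ω

ω = 2πf = 11810 rad/s
X_L = ωL = 1.323 Ω
X_C = 1/(ωC) = 3.023 Ω
Net reactance X = X_L − X_C = -1.700 Ω
Z = 9.700 − j1.700 Ω
|Z| = √(9.700² + 1.700²) = 9.848 Ω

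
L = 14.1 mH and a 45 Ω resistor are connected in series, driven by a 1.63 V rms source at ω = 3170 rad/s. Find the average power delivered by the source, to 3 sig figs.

29.7 mW

X_L = ωL = 44.7 Ω
Z = 45.0 + j44.7 Ω
|Z| = √(45.0² + 44.7²) = 63.4 Ω
∠Z = arctan(44.7/45.0) = 44.8°
I = V/|Z| = 25.7 mA
P = VI cos φ = 1.63 × 0.0257 × cos(44.8°) = 29.7 mW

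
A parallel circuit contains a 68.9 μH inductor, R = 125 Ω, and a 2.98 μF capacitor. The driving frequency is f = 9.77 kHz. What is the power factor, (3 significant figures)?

0.148

ω = 2πf = 61390 rad/s
X_L = ωL = 4.23 Ω
X_C = 1/(ωC) = 5.47 Ω
Parallel: admittances add. Y = 1/R + 1/(jωL) + jωC
Y = (0.00800 − j0.0535) S
|Y| = 0.0541 S → |Z| = 1/|Y| = 18.5 Ω, ∠Z = −∠Y = 81.5°
cos φ = cos(81.5°) = 0.148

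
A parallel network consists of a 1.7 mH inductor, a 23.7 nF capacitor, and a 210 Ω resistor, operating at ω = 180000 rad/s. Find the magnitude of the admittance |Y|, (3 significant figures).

4.87 mS

X_L = ωL = 306 Ω
X_C = 1/(ωC) = 234 Ω
Parallel: admittances add. Y = 1/R + 1/(jωL) + jωC
Y = (0.00476 + j0.000998) S
|Y| = 0.00487 S → |Z| = 1/|Y| = 206 Ω, ∠Z = −∠Y = -11.8°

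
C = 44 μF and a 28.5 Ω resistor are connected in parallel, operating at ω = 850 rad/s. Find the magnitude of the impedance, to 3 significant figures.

X_C = 1/(ωC) = 26.7 Ω
Parallel: admittances add. Y = 1/R + jωC
Y = (0.0351 + j0.0374) S
|Y| = 0.0513 S → |Z| = 1/|Y| = 19.5 Ω, ∠Z = −∠Y = -46.8°

19.5 Ω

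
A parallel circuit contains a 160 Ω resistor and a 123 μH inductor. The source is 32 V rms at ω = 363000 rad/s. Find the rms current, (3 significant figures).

X_L = ωL = 44.6 Ω
Parallel: admittances add. Y = 1/R + 1/(jωL)
Y = (0.00625 − j0.0224) S
|Y| = 0.0233 S → |Z| = 1/|Y| = 43.0 Ω, ∠Z = −∠Y = 74.4°
I = V/|Z| = 32/43.0 = 744 mA

744 mA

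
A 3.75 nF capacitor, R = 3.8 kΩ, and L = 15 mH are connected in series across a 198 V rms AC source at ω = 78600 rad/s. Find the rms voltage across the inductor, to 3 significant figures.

X_L = ωL = 1180 Ω
X_C = 1/(ωC) = 3390 Ω
Net reactance X = X_L − X_C = -2210 Ω
Z = 3800 − j2210 Ω
|Z| = √(3800² + 2210²) = 4400 Ω
I = V/|Z| = 45.0 mA
V_L = I·|Z_L| = 0.0450 × 1180 = 53.1 V

53.1 V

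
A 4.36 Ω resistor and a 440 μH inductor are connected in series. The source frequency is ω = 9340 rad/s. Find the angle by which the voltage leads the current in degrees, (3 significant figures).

X_L = ωL = 4.11 Ω
Z = 4.36 + j4.11 Ω
|Z| = √(4.36² + 4.11²) = 5.99 Ω
∠Z = arctan(4.11/4.36) = 43.3°

43.3°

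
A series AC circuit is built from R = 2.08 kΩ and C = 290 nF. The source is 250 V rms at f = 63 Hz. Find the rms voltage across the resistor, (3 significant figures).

58.1 V

ω = 2πf = 395.8 rad/s
X_C = 1/(ωC) = 8710 Ω
Z = 2080 − j8710 Ω
|Z| = √(2080² + 8710²) = 8960 Ω
I = V/|Z| = 27.9 mA
V_R = I·|Z_R| = 0.0279 × 2080 = 58.1 V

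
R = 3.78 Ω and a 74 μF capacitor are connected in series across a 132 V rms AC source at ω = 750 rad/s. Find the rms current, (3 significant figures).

7.17 A

X_C = 1/(ωC) = 18.0 Ω
Z = 3.78 − j18.0 Ω
|Z| = √(3.78² + 18.0²) = 18.4 Ω
I = V/|Z| = 132/18.4 = 7.17 A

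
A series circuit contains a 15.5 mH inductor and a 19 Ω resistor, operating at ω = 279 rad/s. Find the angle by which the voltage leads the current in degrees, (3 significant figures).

X_L = ωL = 4.32 Ω
Z = 19.0 + j4.32 Ω
|Z| = √(19.0² + 4.32²) = 19.5 Ω
∠Z = arctan(4.32/19.0) = 12.8°

12.8°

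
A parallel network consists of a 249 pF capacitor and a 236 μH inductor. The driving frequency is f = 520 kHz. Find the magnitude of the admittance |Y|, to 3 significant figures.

483 μS

ω = 2πf = 3.267e+06 rad/s
X_L = ωL = 771 Ω
X_C = 1/(ωC) = 1230 Ω
Parallel: admittances add. Y = 1/(jωL) + jωC
Y = (0 − j0.000483) S
|Y| = 0.000483 S → |Z| = 1/|Y| = 2070 Ω, ∠Z = −∠Y = 90.0°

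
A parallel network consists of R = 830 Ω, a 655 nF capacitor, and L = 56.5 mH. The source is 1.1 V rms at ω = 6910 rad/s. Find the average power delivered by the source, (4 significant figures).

1.458 mW

X_L = ωL = 390.4 Ω
X_C = 1/(ωC) = 220.9 Ω
Parallel: admittances add. Y = 1/R + 1/(jωL) + jωC
Y = (0.001205 + j0.001965) S
|Y| = 0.002305 S → |Z| = 1/|Y| = 433.9 Ω, ∠Z = −∠Y = -58.48°
I = V/|Z| = 2.535 mA
P = VI cos φ = 1.1 × 0.002535 × cos(-58.48°) = 1.458 mW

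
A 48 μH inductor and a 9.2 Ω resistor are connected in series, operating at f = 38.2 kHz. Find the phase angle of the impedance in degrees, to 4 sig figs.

51.39°

ω = 2πf = 240000 rad/s
X_L = ωL = 11.52 Ω
Z = 9.200 + j11.52 Ω
|Z| = √(9.200² + 11.52²) = 14.74 Ω
∠Z = arctan(11.52/9.200) = 51.39°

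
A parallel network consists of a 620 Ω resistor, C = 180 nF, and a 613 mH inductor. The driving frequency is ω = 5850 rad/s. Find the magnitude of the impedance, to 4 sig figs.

559.0 Ω

X_L = ωL = 3586 Ω
X_C = 1/(ωC) = 949.7 Ω
Parallel: admittances add. Y = 1/R + 1/(jωL) + jωC
Y = (0.001613 + j0.0007741) S
|Y| = 0.001789 S → |Z| = 1/|Y| = 559.0 Ω, ∠Z = −∠Y = -25.64°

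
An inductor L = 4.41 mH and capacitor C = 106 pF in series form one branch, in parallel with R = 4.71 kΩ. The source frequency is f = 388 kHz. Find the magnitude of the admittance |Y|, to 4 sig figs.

257.3 μS

ω = 2πf = 2.438e+06 rad/s
X_L = ωL = 10750 Ω
X_C = 1/(ωC) = 3870 Ω
Branch 1: Z₁ = R = 4710 Ω
Branch 2 (series LC): Z₂ = j(X_L − X_C) = j6881 Ω
Parallel: Z = Z₁Z₂/(Z₁+Z₂), |Z| = 3887 Ω, ∠Z = 34.39°
|Y| = 1/|Z| = 257.3 μS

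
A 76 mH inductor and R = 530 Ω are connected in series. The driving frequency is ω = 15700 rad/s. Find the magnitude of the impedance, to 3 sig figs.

1310 Ω

X_L = ωL = 1190 Ω
Z = 530 + j1190 Ω
|Z| = √(530² + 1190²) = 1310 Ω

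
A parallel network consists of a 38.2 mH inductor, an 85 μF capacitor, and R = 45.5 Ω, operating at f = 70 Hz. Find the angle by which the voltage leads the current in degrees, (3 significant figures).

ω = 2πf = 439.8 rad/s
X_L = ωL = 16.8 Ω
X_C = 1/(ωC) = 26.7 Ω
Parallel: admittances add. Y = 1/R + 1/(jωL) + jωC
Y = (0.0220 − j0.0221) S
|Y| = 0.0312 S → |Z| = 1/|Y| = 32.1 Ω, ∠Z = −∠Y = 45.2°

45.2°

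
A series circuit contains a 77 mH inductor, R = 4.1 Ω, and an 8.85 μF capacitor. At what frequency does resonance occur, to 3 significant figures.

193 Hz

ω₀ = 1/√(LC) = 1/√(0.077 × 8.85e-06) = 1211 rad/s
f₀ = ω₀/(2π) = 193 Hz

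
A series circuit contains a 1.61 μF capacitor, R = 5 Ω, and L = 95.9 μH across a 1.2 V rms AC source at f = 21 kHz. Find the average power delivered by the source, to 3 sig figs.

ω = 2πf = 131900 rad/s
X_L = ωL = 12.7 Ω
X_C = 1/(ωC) = 4.71 Ω
Net reactance X = X_L − X_C = 7.95 Ω
Z = 5.00 + j7.95 Ω
|Z| = √(5.00² + 7.95²) = 9.39 Ω
∠Z = arctan(7.95/5.00) = 57.8°
I = V/|Z| = 128 mA
P = VI cos φ = 1.2 × 0.128 × cos(57.8°) = 81.7 mW

81.7 mW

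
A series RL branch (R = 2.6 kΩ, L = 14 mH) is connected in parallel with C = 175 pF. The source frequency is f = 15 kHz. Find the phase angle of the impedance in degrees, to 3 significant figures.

ω = 2πf = 94250 rad/s
X_L = ωL = 1320 Ω
X_C = 1/(ωC) = 60600 Ω
Branch 1 (R+jX_L): Z₁ = 2600 + j1320 Ω, |Z₁| = 2920 Ω
Branch 2 (−jX_C): Z₂ = −j60600 Ω
Parallel: Z = Z₁Z₂/(Z₁+Z₂), |Z| = 2980 Ω, ∠Z = 24.4°

24.4°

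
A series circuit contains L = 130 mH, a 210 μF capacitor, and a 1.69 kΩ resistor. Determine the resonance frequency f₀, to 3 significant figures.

ω₀ = 1/√(LC) = 1/√(0.13 × 0.00021) = 191.4 rad/s
f₀ = ω₀/(2π) = 30.5 Hz

30.5 Hz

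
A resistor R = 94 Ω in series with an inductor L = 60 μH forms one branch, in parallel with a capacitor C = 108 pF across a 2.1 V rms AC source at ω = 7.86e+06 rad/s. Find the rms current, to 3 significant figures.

X_L = ωL = 472 Ω
X_C = 1/(ωC) = 1180 Ω
Branch 1 (R+jX_L): Z₁ = 94.0 + j472 Ω, |Z₁| = 481 Ω
Branch 2 (−jX_C): Z₂ = −j1180 Ω
Parallel: Z = Z₁Z₂/(Z₁+Z₂), |Z| = 795 Ω, ∠Z = 71.1°
I = V/|Z| = 2.1/795 = 2.64 mA

2.64 mA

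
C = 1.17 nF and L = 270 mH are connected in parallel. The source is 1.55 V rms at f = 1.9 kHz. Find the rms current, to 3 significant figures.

ω = 2πf = 11940 rad/s
X_L = ωL = 3220 Ω
X_C = 1/(ωC) = 71600 Ω
Parallel: admittances add. Y = 1/(jωL) + jωC
Y = (0 − j0.000296) S
|Y| = 0.000296 S → |Z| = 1/|Y| = 3380 Ω, ∠Z = −∠Y = 90.0°
I = V/|Z| = 1.55/3380 = 459 μA

459 μA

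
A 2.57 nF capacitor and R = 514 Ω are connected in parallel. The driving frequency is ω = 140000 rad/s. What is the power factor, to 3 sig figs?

X_C = 1/(ωC) = 2780 Ω
Parallel: admittances add. Y = 1/R + jωC
Y = (0.00195 + j0.000360) S
|Y| = 0.00198 S → |Z| = 1/|Y| = 505 Ω, ∠Z = −∠Y = -10.5°
cos φ = cos(-10.5°) = 0.983

0.983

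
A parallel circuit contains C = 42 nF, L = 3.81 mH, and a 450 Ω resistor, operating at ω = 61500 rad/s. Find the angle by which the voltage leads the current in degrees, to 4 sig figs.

37.17°

X_L = ωL = 234.3 Ω
X_C = 1/(ωC) = 387.1 Ω
Parallel: admittances add. Y = 1/R + 1/(jωL) + jωC
Y = (0.002222 − j0.001685) S
|Y| = 0.002789 S → |Z| = 1/|Y| = 358.6 Ω, ∠Z = −∠Y = 37.17°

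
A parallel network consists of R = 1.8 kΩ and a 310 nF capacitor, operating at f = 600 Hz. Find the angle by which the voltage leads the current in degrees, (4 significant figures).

-64.57°

ω = 2πf = 3770 rad/s
X_C = 1/(ωC) = 855.7 Ω
Parallel: admittances add. Y = 1/R + jωC
Y = (0.0005556 + j0.001169) S
|Y| = 0.001294 S → |Z| = 1/|Y| = 772.8 Ω, ∠Z = −∠Y = -64.57°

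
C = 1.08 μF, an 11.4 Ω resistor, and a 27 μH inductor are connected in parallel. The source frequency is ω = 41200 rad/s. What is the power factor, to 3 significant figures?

X_L = ωL = 1.11 Ω
X_C = 1/(ωC) = 22.5 Ω
Parallel: admittances add. Y = 1/R + 1/(jωL) + jωC
Y = (0.0877 − j0.854) S
|Y| = 0.859 S → |Z| = 1/|Y| = 1.16 Ω, ∠Z = −∠Y = 84.1°
cos φ = cos(84.1°) = 0.102

0.102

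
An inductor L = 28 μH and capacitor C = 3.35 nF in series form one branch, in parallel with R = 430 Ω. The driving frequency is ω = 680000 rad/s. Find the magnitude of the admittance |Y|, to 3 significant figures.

3.33 mS

X_L = ωL = 19.0 Ω
X_C = 1/(ωC) = 439 Ω
Branch 1: Z₁ = R = 430 Ω
Branch 2 (series LC): Z₂ = j(X_L − X_C) = −j420 Ω
Parallel: Z = Z₁Z₂/(Z₁+Z₂), |Z| = 300 Ω, ∠Z = -45.7°
|Y| = 1/|Z| = 3.33 mS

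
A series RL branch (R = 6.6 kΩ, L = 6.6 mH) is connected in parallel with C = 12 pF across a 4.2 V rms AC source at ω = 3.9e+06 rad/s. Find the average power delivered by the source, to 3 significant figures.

X_L = ωL = 25700 Ω
X_C = 1/(ωC) = 21400 Ω
Branch 1 (R+jX_L): Z₁ = 6600 + j25700 Ω, |Z₁| = 26600 Ω
Branch 2 (−jX_C): Z₂ = −j21400 Ω
Parallel: Z = Z₁Z₂/(Z₁+Z₂), |Z| = 71700 Ω, ∠Z = -47.9°
I = V/|Z| = 58.6 μA
P = VI cos φ = 4.2 × 5.86e-05 × cos(-47.9°) = 165 μW

165 μW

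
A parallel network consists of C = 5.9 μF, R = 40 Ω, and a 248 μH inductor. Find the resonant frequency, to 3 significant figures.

4.16 kHz

ω₀ = 1/√(LC) = 1/√(0.000248 × 5.9e-06) = 26140 rad/s
f₀ = ω₀/(2π) = 4.16 kHz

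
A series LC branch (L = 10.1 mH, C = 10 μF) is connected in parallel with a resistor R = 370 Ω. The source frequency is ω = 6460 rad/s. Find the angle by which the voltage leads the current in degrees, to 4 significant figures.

X_L = ωL = 65.25 Ω
X_C = 1/(ωC) = 15.48 Ω
Branch 1: Z₁ = R = 370.0 Ω
Branch 2 (series LC): Z₂ = j(X_L − X_C) = j49.77 Ω
Parallel: Z = Z₁Z₂/(Z₁+Z₂), |Z| = 49.32 Ω, ∠Z = 82.34°

82.34°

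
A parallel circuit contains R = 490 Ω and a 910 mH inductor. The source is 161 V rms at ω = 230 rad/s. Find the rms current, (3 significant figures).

836 mA

X_L = ωL = 209 Ω
Parallel: admittances add. Y = 1/R + 1/(jωL)
Y = (0.00204 − j0.00478) S
|Y| = 0.00520 S → |Z| = 1/|Y| = 192 Ω, ∠Z = −∠Y = 66.9°
I = V/|Z| = 161/192 = 836 mA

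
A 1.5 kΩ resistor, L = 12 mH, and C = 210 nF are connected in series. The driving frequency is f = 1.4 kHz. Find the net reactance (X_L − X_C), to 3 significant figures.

-436 Ω

ω = 2πf = 8796 rad/s
X_L = ωL = 106 Ω
X_C = 1/(ωC) = 541 Ω
X = 106 − 541 = -436 Ω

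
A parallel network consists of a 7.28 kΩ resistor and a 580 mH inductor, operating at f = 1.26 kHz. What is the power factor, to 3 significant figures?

0.533

ω = 2πf = 7917 rad/s
X_L = ωL = 4590 Ω
Parallel: admittances add. Y = 1/R + 1/(jωL)
Y = (0.000137 − j0.000218) S
|Y| = 0.000257 S → |Z| = 1/|Y| = 3880 Ω, ∠Z = −∠Y = 57.8°
cos φ = cos(57.8°) = 0.533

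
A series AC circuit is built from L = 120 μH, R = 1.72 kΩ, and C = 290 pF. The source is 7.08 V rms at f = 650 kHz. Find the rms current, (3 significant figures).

4.03 mA

ω = 2πf = 4.084e+06 rad/s
X_L = ωL = 490 Ω
X_C = 1/(ωC) = 844 Ω
Net reactance X = X_L − X_C = -354 Ω
Z = 1720 − j354 Ω
|Z| = √(1720² + 354²) = 1760 Ω
I = V/|Z| = 7.08/1760 = 4.03 mA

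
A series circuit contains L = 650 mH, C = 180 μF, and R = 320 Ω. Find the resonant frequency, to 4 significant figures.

ω₀ = 1/√(LC) = 1/√(0.65 × 0.00018) = 92.45 rad/s
f₀ = ω₀/(2π) = 14.71 Hz

14.71 Hz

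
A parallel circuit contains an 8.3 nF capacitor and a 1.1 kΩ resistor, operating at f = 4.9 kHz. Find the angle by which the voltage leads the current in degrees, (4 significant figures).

ω = 2πf = 30790 rad/s
X_C = 1/(ωC) = 3913 Ω
Parallel: admittances add. Y = 1/R + jωC
Y = (0.0009091 + j0.0002555) S
|Y| = 0.0009443 S → |Z| = 1/|Y| = 1059 Ω, ∠Z = −∠Y = -15.70°

-15.70°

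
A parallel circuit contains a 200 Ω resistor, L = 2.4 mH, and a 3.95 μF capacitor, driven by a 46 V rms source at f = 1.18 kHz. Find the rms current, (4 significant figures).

ω = 2πf = 7414 rad/s
X_L = ωL = 17.79 Ω
X_C = 1/(ωC) = 34.15 Ω
Parallel: admittances add. Y = 1/R + 1/(jωL) + jωC
Y = (0.005000 − j0.02691) S
|Y| = 0.02737 S → |Z| = 1/|Y| = 36.53 Ω, ∠Z = −∠Y = 79.48°
I = V/|Z| = 46/36.53 = 1.259 A

1.259 A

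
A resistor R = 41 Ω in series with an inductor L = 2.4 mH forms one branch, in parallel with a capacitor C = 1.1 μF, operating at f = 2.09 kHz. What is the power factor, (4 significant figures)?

0.9853

ω = 2πf = 13130 rad/s
X_L = ωL = 31.52 Ω
X_C = 1/(ωC) = 69.23 Ω
Branch 1 (R+jX_L): Z₁ = 41.00 + j31.52 Ω, |Z₁| = 51.71 Ω
Branch 2 (−jX_C): Z₂ = −j69.23 Ω
Parallel: Z = Z₁Z₂/(Z₁+Z₂), |Z| = 64.27 Ω, ∠Z = -9.843°
cos φ = cos(-9.843°) = 0.9853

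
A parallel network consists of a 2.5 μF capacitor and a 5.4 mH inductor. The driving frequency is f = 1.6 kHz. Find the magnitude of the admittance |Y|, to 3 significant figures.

ω = 2πf = 10050 rad/s
X_L = ωL = 54.3 Ω
X_C = 1/(ωC) = 39.8 Ω
Parallel: admittances add. Y = 1/(jωL) + jωC
Y = (0 + j0.00671) S
|Y| = 0.00671 S → |Z| = 1/|Y| = 149 Ω, ∠Z = −∠Y = -90.0°

6.71 mS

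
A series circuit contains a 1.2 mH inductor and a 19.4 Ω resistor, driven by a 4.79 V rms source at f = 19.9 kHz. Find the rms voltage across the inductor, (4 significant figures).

4.750 V

ω = 2πf = 125000 rad/s
X_L = ωL = 150.0 Ω
Z = 19.40 + j150.0 Ω
|Z| = √(19.40² + 150.0²) = 151.3 Ω
I = V/|Z| = 31.66 mA
V_L = I·|Z_L| = 0.03166 × 150.0 = 4.750 V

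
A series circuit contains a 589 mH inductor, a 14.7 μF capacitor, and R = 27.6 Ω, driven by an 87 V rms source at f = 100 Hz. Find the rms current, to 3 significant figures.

ω = 2πf = 628.3 rad/s
X_L = ωL = 370 Ω
X_C = 1/(ωC) = 108 Ω
Net reactance X = X_L − X_C = 262 Ω
Z = 27.6 + j262 Ω
|Z| = √(27.6² + 262²) = 263 Ω
I = V/|Z| = 87/263 = 330 mA

330 mA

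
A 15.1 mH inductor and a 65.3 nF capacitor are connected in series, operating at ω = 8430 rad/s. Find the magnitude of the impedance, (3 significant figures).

1690 Ω

X_L = ωL = 127 Ω
X_C = 1/(ωC) = 1820 Ω
Net reactance X = X_L − X_C = -1690 Ω
Z = − j1690 Ω
|Z| = √(0² + 1690²) = 1690 Ω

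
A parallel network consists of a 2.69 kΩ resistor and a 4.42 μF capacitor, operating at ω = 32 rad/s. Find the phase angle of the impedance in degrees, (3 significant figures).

-20.8°

X_C = 1/(ωC) = 7070 Ω
Parallel: admittances add. Y = 1/R + jωC
Y = (0.000372 + j0.000141) S
|Y| = 0.000398 S → |Z| = 1/|Y| = 2510 Ω, ∠Z = −∠Y = -20.8°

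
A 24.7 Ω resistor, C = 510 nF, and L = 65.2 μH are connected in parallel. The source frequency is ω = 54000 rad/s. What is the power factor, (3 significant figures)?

X_L = ωL = 3.52 Ω
X_C = 1/(ωC) = 36.3 Ω
Parallel: admittances add. Y = 1/R + 1/(jωL) + jωC
Y = (0.0405 − j0.256) S
|Y| = 0.260 S → |Z| = 1/|Y| = 3.85 Ω, ∠Z = −∠Y = 81.0°
cos φ = cos(81.0°) = 0.156

0.156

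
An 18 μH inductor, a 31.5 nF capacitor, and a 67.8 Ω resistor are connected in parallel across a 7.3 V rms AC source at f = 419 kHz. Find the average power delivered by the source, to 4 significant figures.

ω = 2πf = 2.633e+06 rad/s
X_L = ωL = 47.39 Ω
X_C = 1/(ωC) = 12.06 Ω
Parallel: admittances add. Y = 1/R + 1/(jωL) + jωC
Y = (0.01475 + j0.06183) S
|Y| = 0.06356 S → |Z| = 1/|Y| = 15.73 Ω, ∠Z = −∠Y = -76.58°
I = V/|Z| = 464.0 mA
P = VI cos φ = 7.3 × 0.4640 × cos(-76.58°) = 786.0 mW

786.0 mW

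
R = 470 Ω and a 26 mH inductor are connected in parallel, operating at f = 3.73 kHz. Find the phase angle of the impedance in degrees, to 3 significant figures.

37.6°

ω = 2πf = 23440 rad/s
X_L = ωL = 609 Ω
Parallel: admittances add. Y = 1/R + 1/(jωL)
Y = (0.00213 − j0.00164) S
|Y| = 0.00269 S → |Z| = 1/|Y| = 372 Ω, ∠Z = −∠Y = 37.6°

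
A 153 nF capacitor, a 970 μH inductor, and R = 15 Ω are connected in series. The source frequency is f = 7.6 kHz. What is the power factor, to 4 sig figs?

ω = 2πf = 47750 rad/s
X_L = ωL = 46.32 Ω
X_C = 1/(ωC) = 136.9 Ω
Net reactance X = X_L − X_C = -90.55 Ω
Z = 15.00 − j90.55 Ω
|Z| = √(15.00² + 90.55²) = 91.79 Ω
∠Z = arctan(-90.55/15.00) = -80.59°
cos φ = cos(-80.59°) = 0.1634

0.1634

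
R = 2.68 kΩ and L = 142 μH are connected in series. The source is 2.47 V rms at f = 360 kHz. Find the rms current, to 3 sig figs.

ω = 2πf = 2.262e+06 rad/s
X_L = ωL = 321 Ω
Z = 2680 + j321 Ω
|Z| = √(2680² + 321²) = 2700 Ω
I = V/|Z| = 2.47/2700 = 915 μA

915 μA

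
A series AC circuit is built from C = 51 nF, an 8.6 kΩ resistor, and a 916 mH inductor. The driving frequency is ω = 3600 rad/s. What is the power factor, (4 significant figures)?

X_L = ωL = 3298 Ω
X_C = 1/(ωC) = 5447 Ω
Net reactance X = X_L − X_C = -2149 Ω
Z = 8600 − j2149 Ω
|Z| = √(8600² + 2149²) = 8864 Ω
∠Z = arctan(-2149/8600) = -14.03°
cos φ = cos(-14.03°) = 0.9702

0.9702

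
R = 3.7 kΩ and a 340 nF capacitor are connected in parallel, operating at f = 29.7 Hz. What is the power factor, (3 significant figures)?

0.974

ω = 2πf = 186.6 rad/s
X_C = 1/(ωC) = 15800 Ω
Parallel: admittances add. Y = 1/R + jωC
Y = (0.000270 + j6.34e-05) S
|Y| = 0.000278 S → |Z| = 1/|Y| = 3600 Ω, ∠Z = −∠Y = -13.2°
cos φ = cos(-13.2°) = 0.974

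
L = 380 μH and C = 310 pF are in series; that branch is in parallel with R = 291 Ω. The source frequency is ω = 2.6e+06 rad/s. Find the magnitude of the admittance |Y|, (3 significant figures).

5.24 mS

X_L = ωL = 988 Ω
X_C = 1/(ωC) = 1240 Ω
Branch 1: Z₁ = R = 291 Ω
Branch 2 (series LC): Z₂ = j(X_L − X_C) = −j253 Ω
Parallel: Z = Z₁Z₂/(Z₁+Z₂), |Z| = 191 Ω, ∠Z = -49.0°
|Y| = 1/|Z| = 5.24 mS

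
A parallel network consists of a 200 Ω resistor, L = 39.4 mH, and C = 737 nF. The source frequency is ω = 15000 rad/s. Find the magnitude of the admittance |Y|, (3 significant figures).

X_L = ωL = 591 Ω
X_C = 1/(ωC) = 90.5 Ω
Parallel: admittances add. Y = 1/R + 1/(jωL) + jωC
Y = (0.00500 + j0.00936) S
|Y| = 0.0106 S → |Z| = 1/|Y| = 94.2 Ω, ∠Z = −∠Y = -61.9°

10.6 mS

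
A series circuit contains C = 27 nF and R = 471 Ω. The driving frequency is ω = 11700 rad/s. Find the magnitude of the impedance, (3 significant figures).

X_C = 1/(ωC) = 3170 Ω
Z = 471 − j3170 Ω
|Z| = √(471² + 3170²) = 3200 Ω

3200 Ω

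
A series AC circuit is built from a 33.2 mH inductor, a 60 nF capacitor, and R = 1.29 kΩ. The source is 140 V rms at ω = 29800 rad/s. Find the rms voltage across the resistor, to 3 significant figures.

133 V

X_L = ωL = 989 Ω
X_C = 1/(ωC) = 559 Ω
Net reactance X = X_L − X_C = 430 Ω
Z = 1290 + j430 Ω
|Z| = √(1290² + 430²) = 1360 Ω
I = V/|Z| = 103 mA
V_R = I·|Z_R| = 0.103 × 1290 = 133 V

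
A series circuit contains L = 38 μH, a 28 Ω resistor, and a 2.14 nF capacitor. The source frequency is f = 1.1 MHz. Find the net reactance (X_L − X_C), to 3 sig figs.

195 Ω

ω = 2πf = 6.912e+06 rad/s
X_L = ωL = 263 Ω
X_C = 1/(ωC) = 67.6 Ω
X = 263 − 67.6 = 195 Ω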